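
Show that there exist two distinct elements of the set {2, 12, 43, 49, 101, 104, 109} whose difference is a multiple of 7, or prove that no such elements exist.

No, no such pair exists.

Two integers differ by a multiple of 7 exactly when they have the same residue mod 7. The residues are 2↦2, 12↦5, 43↦1, 49↦0, 101↦3, 104↦6, 109↦4.
These 7 residues are pairwise different, hence no difference of two elements is divisible by 7.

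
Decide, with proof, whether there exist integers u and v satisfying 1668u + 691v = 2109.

1668 and 691 are coprime, so 1668u + 691v ranges over all of ℤ.
Dividing repeatedly: 1668 = 2·691 + 286, 691 = 2·286 + 119, 286 = 2·119 + 48, 119 = 2·48 + 23, 48 = 2·23 + 2, 23 = 11·2 + 1, 2 = 2·1 + 0.
Working back up the chain: 1 = 23 − 11·2 = 23 − 11·(48 − 2·23) = −11·48 + 23·23 = −11·48 + 23·(119 − 2·48) = 23·119 − 57·48 = 23·119 − 57·(286 − 2·119) = −57·286 + 137·119 = −57·286 + 137·(691 − 2·286) = 137·691 − 331·286 = 137·691 − 331·(1668 − 2·691) = −331·1668 + 799·691. So 1668·(-331) + 691·799 = 1.
Multiplying through by 2109: u = (-331)·2109 = -698079, v = 799·2109 = 1685091 is a solution.
Shifting by a multiple of (691, −1668) keeps it a solution: u = -698079 + 1011·691 = 522, v = 1685091 − 1011·1668 = -1257.
Check: 1668·522 + 691·(-1257) = 870696 − 868587 = 2109. ✓

u = 522, v = -1257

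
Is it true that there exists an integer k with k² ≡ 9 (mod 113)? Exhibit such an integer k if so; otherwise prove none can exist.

k = 3

Take k = 3. Then 3² = 9, and since 0 ≤ 9 < 113 this is already reduced: 3² ≡ 9 (mod 113).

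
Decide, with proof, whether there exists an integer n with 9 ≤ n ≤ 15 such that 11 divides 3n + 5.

n = 13

Try n = 13: 3·13 + 5 = 44 = 4·11, which is divisible by 11.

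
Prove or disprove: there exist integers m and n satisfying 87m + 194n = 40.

m = 190, n = -85

Since gcd(87, 194) = 1, every integer is an integer combination of 87 and 194.
Dividing repeatedly: 194 = 2·87 + 20, 87 = 4·20 + 7, 20 = 2·7 + 6, 7 = 1·6 + 1, 6 = 6·1 + 0.
Back-substituting, 1 = 7 − 1·6 = 7 − (20 − 2·7) = −20 + 3·7 = −20 + 3·(87 − 4·20) = 3·87 − 13·20 = 3·87 − 13·(194 − 2·87) = −13·194 + 29·87; that is, 87·29 + 194·(-13) = 1.
Scaling by 40 gives the particular solution (m, n) = (1160, -520).
Shifting by a multiple of (194, −87) keeps it a solution: m = 1160 − 5·194 = 190, n = -520 + 5·87 = -85.
Indeed 87·190 + 194·(-85) = 16530 − 16490 = 40.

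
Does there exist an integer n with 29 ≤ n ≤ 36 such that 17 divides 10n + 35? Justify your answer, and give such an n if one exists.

There is no such integer n in that range.

The values of 10n + 35 for n = 29, 30, …, 36 are 325, 335, 345, 355, 365, 375, 385, 395; reduced mod 17 these are 2, 12, 5, 15, 8, 1, 11, 4.
None is 0, so 17 never divides 10n + 35 on this range.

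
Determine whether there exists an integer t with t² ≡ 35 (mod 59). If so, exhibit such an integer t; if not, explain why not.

t = 34

t = 34 works: 34² = 1156, and 1156 − 35 = 1121 = 19·59.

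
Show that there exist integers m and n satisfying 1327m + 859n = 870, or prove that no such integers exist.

Since gcd(1327, 859) = 1, every integer is an integer combination of 1327 and 859.
Run the Euclidean algorithm on 1327 and 859: 1327 = 1·859 + 468, 859 = 1·468 + 391, 468 = 1·391 + 77, 391 = 5·77 + 6, 77 = 12·6 + 5, 6 = 1·5 + 1, 5 = 5·1 + 0.
Back-substituting, 1 = 6 − 1·5 = 6 − (77 − 12·6) = −77 + 13·6 = −77 + 13·(391 − 5·77) = 13·391 − 66·77 = 13·391 − 66·(468 − 1·391) = −66·468 + 79·391 = −66·468 + 79·(859 − 1·468) = 79·859 − 145·468 = 79·859 − 145·(1327 − 1·859) = −145·1327 + 224·859; that is, 1327·(-145) + 859·224 = 1.
Scaling by 870 gives the particular solution (m, n) = (-126150, 194880).
Adding 147·859 to m and subtracting 147·1327 from n gives the tidier solution (123, -189).
Check: 1327·123 + 859·(-189) = 163221 − 162351 = 870. ✓

m = 123, n = -189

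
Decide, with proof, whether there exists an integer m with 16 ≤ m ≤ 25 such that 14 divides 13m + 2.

Try m = 16: 13·16 + 2 = 210 = 15·14, which is divisible by 14.

m = 16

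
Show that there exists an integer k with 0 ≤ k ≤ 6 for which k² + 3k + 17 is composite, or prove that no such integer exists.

k = 3

At k = 3: 3² + 3·3 + 17 = 35 = 5·7, which is composite.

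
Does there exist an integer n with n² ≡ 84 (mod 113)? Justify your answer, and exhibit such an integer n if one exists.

No such integer exists.

113 is prime, so by Euler's criterion 84 is a square mod 113 iff 84^((113−1)/2) = 84^56 ≡ 1 (mod 113).
Repeated squaring mod 113: 84^2 = 7056 ≡ 50; 84^4 ≡ 50² = 2500 ≡ 14; 84^8 ≡ 14² = 196 ≡ 83; 84^16 ≡ 83² = 6889 ≡ 109; 84^32 ≡ 109² = 11881 ≡ 16.
Since 56 = 32 + 16 + 8, 84^56 ≡ 16 · 109 · 83; multiplying out mod 113: 16·109 = 1744 ≡ 49, then 49·83 = 4067 ≡ 112. Thus 84^56 ≡ 112 ≡ −1 (mod 113).
The value −1 means 84 is a non-residue modulo 113, so n² ≡ 84 (mod 113) is impossible.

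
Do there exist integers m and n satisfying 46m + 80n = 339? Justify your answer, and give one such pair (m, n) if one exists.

No such integers exist.

Any value of 46m + 80n is a multiple of gcd(46, 80) = 2.
But 339 = 2·169 + 1, so 2 ∤ 339.
Therefore 46m + 80n = 339 has no solution in integers.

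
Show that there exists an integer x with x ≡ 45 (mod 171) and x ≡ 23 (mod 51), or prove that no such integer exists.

No such integer exists.

Both moduli are multiples of 3 = gcd(171, 51), so any solution would satisfy x ≡ 45 and x ≡ 23 modulo 3 simultaneously.
These are incompatible: 45 − 23 = 22 is not divisible by 3.
Therefore no such x exists.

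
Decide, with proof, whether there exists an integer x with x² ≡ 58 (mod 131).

x = 53

x = 53 works: 53² = 2809, and 2809 − 58 = 2751 = 21·131.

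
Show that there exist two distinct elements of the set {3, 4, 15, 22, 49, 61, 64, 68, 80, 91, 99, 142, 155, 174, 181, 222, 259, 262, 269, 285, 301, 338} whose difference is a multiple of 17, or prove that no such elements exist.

Both 4 and 174 leave remainder 4 on division by 17; their difference 170 = 10·17 is a multiple of 17.

Yes: 4 and 174.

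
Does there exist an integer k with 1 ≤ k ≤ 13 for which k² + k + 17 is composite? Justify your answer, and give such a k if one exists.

The values for k = 1, 2, …, 13 are 19, 23, 29, 37, 47, 59, 73, 89, 107, 127, 149, 173, 199, and each of these is prime.
So no value in the range makes the expression composite.

No such integer k in that range exists.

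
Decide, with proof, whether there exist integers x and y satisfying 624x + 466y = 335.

There are no such integers.

Both 624 and 466 are divisible by gcd(624, 466) = 2, hence so is any combination 624x + 466y.
But 335 = 2·167 + 1, so 2 ∤ 335.
Therefore 624x + 466y = 335 has no solution in integers.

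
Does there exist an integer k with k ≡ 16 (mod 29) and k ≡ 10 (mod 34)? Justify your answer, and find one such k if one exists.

k = 248

The moduli 29 and 34 are coprime, so by the Chinese Remainder Theorem a unique solution modulo 986 exists.
Write k = 16 + 29t and require 16 + 29t ≡ 10 (mod 34), i.e. 29t ≡ 28 (mod 34).
Note 29·27 = 783 ≡ 1 (mod 34) (as 783 − 1 = 23·34), so 29⁻¹ ≡ 27.
Therefore t ≡ 27·28 = 756 ≡ 8 (mod 34).
With t = 8: k = 16 + 29·8 = 248.
Check: 248 mod 29 = 16, 248 mod 34 = 10. ✓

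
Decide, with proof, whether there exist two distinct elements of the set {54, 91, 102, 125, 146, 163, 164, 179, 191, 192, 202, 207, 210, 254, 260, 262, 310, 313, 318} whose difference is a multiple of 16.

Reduce each element mod 16: 54↦6, 91↦11, 102↦6, 125↦13, 146↦2, 163↦3, 164↦4, 179↦3, 191↦15, 192↦0, 202↦10, 207↦15, 210↦2, 254↦14, 260↦4, 262↦6, 310↦6, 313↦9, 318↦14. The residue 6 repeats (at 54 and 102), and 102 − 54 = 48 = 3·16.

The pair (54, 102) works.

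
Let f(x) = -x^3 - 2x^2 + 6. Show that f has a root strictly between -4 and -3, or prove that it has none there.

f has no root in that interval.

f(-4) = 38 and f(-3) = 15, both positive, so a sign-change argument is unavailable; we show f keeps this sign on the whole interval.
Substitute x = -3 − u, where 0 < u < 1 on the interval. Expanding, f(-3 − u) = u^3 + 7u^2 + 15u + 15.
All 4 nonzero coefficients of this polynomial in u are positive; hence for u > 0 the value is a sum of positive terms (the constant 15 among them).
So f is strictly positive on (-4, -3); no root exists in the interval.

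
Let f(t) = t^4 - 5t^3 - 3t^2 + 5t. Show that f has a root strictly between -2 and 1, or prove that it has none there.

f(-2) = 34 and f(1) = -2, which have opposite signs.
Since f is a polynomial it is continuous on [-2, 1].
By the Intermediate Value Theorem f must vanish at some point of (-2, 1).

Yes, f has a root in the interval.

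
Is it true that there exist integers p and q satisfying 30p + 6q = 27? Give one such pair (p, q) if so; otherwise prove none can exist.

Any value of 30p + 6q is a multiple of gcd(30, 6) = 6.
However 27 leaves remainder 3 on division by 6.
Therefore 30p + 6q = 27 has no solution in integers.

No, no such integers exist.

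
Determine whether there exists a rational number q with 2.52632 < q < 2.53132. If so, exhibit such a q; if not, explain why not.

q = 43/17

Multiplying by 17: 17·2.52632 = 42.94744 and 17·2.53132 = 43.03244, so the integer 43 lies strictly between them.
Dividing back, 2.52632 < 43/17 < 2.53132, and 43/17 is rational.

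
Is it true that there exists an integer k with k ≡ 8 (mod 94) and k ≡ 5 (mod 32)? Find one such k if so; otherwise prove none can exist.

gcd(94, 32) = 2. If k ≡ 8 (mod 94) and k ≡ 5 (mod 32), then k ≡ 8 (mod 2) and k ≡ 5 (mod 2).
However 8 ≡ 0 and 5 ≡ 1 (mod 2), and 0 ≠ 1.
So no integer satisfies both congruences.

No, no such integer exists.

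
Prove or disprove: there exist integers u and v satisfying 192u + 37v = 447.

192 and 37 are coprime, so 192u + 37v ranges over all of ℤ.
Euclidean algorithm: 192 = 5·37 + 7, 37 = 5·7 + 2, 7 = 3·2 + 1, 2 = 2·1 + 0.
Unwinding: 1 = 7 − 3·2 = 7 − 3·(37 − 5·7) = −3·37 + 16·7 = −3·37 + 16·(192 − 5·37) = 16·192 − 83·37, i.e. 192·16 + 37·(-83) = 1.
Multiplying through by 447: u = 16·447 = 7152, v = (-83)·447 = -37101 is a solution.
The general solution is u = 7152 + 37k, v = -37101 − 192k; taking k = -193 gives the smaller pair u = 11, v = -45.
Check: 192·11 + 37·(-45) = 2112 − 1665 = 447. ✓

u = 11, v = -45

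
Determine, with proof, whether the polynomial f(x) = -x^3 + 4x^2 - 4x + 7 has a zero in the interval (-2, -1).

No.

f(-2) = 39 and f(-1) = 16, both positive, so a sign-change argument is unavailable; we show f keeps this sign on the whole interval.
Substitute x = -1 − u, where 0 < u < 1 on the interval. Expanding, f(-1 − u) = u^3 + 7u^2 + 15u + 16.
The nonzero coefficients here are all positive, so for u > 0 every term is positive (or zero), and the constant term 16 is strictly positive.
So f is strictly positive on (-2, -1); no root exists in the interval.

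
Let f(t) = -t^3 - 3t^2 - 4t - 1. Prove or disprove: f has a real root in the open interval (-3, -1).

Evaluate at the endpoints: f(-3) = 11, f(-1) = 1 — same sign (positive).
The derivative f'(t) = -3t^2 - 6t - 4 is a quadratic with discriminant (-6)² − 4·(-3)·(-4) = -12 < 0; it never vanishes, so it is always negative (sign of the leading coefficient).
Hence f is strictly decreasing on ℝ, and in particular on [-3, -1]. A strictly monotone function with same-sign endpoint values stays positive on the whole interval, so f has no zero in (-3, -1).

f has no root in that interval.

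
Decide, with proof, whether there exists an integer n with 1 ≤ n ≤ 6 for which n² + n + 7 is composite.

n = 6

At n = 6: 6² + 6 + 7 = 49 = 7·7, which is composite.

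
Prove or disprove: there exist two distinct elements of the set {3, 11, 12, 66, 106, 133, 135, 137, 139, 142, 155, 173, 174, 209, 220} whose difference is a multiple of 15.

Residues mod 15: 3↦3, 11↦11, 12↦12, 66↦6, 106↦1, 133↦13, 135↦0, 137↦2, 139↦4, 142↦7, 155↦5, 173↦8, 174↦9, 209↦14, 220↦10.
No residue repeats among the 15 elements, so no pair has difference ≡ 0 (mod 15).

No such pair exists.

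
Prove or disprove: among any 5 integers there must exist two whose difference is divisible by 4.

True.

There are exactly 4 possible remainders on division by 4.
Since 5 > 4, two of the 5 integers must share a residue class by the pigeonhole principle; call them a and b.
Equal remainders mean a − b ≡ 0 (mod 4), so 4 divides their difference.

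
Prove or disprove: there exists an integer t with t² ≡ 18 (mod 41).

t = 10

t = 10 works: 10² = 100, and 100 − 18 = 82 = 2·41.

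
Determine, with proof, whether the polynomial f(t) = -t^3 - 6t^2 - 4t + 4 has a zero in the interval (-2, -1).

Such a root exists.

f(-2) = -4 and f(-1) = 3, which have opposite signs.
f is continuous everywhere (it is a polynomial), in particular on [-2, -1].
By the Intermediate Value Theorem f must vanish at some point of (-2, -1).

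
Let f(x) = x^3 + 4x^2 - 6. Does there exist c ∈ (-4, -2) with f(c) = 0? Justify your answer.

Yes, such a c exists.

f(-4) = -6 and f(-2) = 2, which have opposite signs.
Since f is a polynomial it is continuous on [-4, -2].
By the Intermediate Value Theorem f must vanish at some point of (-4, -2).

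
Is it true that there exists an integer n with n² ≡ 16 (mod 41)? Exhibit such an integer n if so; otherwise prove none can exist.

n = 37

Take n = 37. Then 37² = 1369 = 33·41 + 16, so 37² ≡ 16 (mod 41).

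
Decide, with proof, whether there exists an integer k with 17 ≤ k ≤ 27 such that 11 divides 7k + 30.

k = 24

At k = 24 we get 7·24 + 30 = 198, and 198 = 11·18.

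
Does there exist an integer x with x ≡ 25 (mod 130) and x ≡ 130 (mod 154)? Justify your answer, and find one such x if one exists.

gcd(130, 154) = 2. If x ≡ 25 (mod 130) and x ≡ 130 (mod 154), then x ≡ 25 (mod 2) and x ≡ 130 (mod 2).
These are incompatible: 25 − 130 = -105 is not divisible by 2.
So no integer satisfies both congruences.

There is no such integer.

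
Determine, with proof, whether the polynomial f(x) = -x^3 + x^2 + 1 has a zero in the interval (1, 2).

f(1) = 1 and f(2) = -3, which have opposite signs.
f is continuous everywhere (it is a polynomial), in particular on [1, 2].
By the Intermediate Value Theorem, f takes the value 0 somewhere in the open interval.

Yes, f has a root in the interval.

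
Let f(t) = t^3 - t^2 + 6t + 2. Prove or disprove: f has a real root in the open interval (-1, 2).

f(-1) = -6 and f(2) = 18, which have opposite signs.
As a polynomial, f is continuous on every closed interval.
By the Intermediate Value Theorem f must vanish at some point of (-1, 2).

Yes, f has a root in the interval.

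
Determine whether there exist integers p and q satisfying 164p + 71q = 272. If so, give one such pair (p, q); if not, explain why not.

p = 64, q = -144

164 and 71 are coprime, so 164p + 71q ranges over all of ℤ.
Dividing repeatedly: 164 = 2·71 + 22, 71 = 3·22 + 5, 22 = 4·5 + 2, 5 = 2·2 + 1, 2 = 2·1 + 0.
Working back up the chain: 1 = 5 − 2·2 = 5 − 2·(22 − 4·5) = −2·22 + 9·5 = −2·22 + 9·(71 − 3·22) = 9·71 − 29·22 = 9·71 − 29·(164 − 2·71) = −29·164 + 67·71. So 164·(-29) + 71·67 = 1.
Multiplying through by 272: p = (-29)·272 = -7888, q = 67·272 = 18224 is a solution.
The general solution is p = -7888 + 71k, q = 18224 − 164k; taking k = 112 gives the smaller pair p = 64, q = -144.
Check: 164·64 + 71·(-144) = 10496 − 10224 = 272. ✓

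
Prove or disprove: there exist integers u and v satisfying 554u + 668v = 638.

u = 53, v = -43

gcd(554, 668) = 2, and 2 divides 638, so integer solutions exist.
Dividing through by 2 reduces the equation to 277u + 334v = 319.
Run the Euclidean algorithm on 334 and 277: 334 = 1·277 + 57, 277 = 4·57 + 49, 57 = 1·49 + 8, 49 = 6·8 + 1, 8 = 8·1 + 0.
Unwinding: 1 = 49 − 6·8 = 49 − 6·(57 − 1·49) = −6·57 + 7·49 = −6·57 + 7·(277 − 4·57) = 7·277 − 34·57 = 7·277 − 34·(334 − 1·277) = −34·334 + 41·277, i.e. 277·41 + 334·(-34) = 1.
Multiplying through by 319: u = 41·319 = 13079, v = (-34)·319 = -10846 is a solution.
Subtracting 39·334 from u and adding 39·277 to v gives the tidier solution (53, -43).
Check: 554·53 + 668·(-43) = 29362 − 28724 = 638. ✓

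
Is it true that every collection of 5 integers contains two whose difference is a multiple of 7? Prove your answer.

No; for instance {17, 18, 19, 20, 21} is a counterexample.

Take the 5 consecutive integers 17, 18, …, 21: their residues mod 7 are all distinct because 5 ≤ 7.
The differences between them range over 1, …, 4, none of which is divisible by 7.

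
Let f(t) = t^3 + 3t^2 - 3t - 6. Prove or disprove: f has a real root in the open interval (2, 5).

f(2) = 8 and f(5) = 179, both positive, so a sign-change argument is unavailable; we show f keeps this sign on the whole interval.
Substitute t = 2 + u, where 0 < u < 3 on the interval. Expanding, f(2 + u) = u^3 + 9u^2 + 21u + 8.
All 4 nonzero coefficients of this polynomial in u are positive; hence for u > 0 the value is a sum of positive terms (the constant 8 among them).
Therefore f(t) > 0 throughout (2, 5), and f has no zero there.

f has no root in that interval.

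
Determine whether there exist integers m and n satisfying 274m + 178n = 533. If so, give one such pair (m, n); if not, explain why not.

There are no such integers.

Any value of 274m + 178n is a multiple of gcd(274, 178) = 2.
But 533 = 2·266 + 1, so 2 ∤ 533.
Therefore 274m + 178n = 533 has no solution in integers.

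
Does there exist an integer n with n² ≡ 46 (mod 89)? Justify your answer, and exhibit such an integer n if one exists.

Apply Euler's criterion with the prime 89: 46 is a quadratic residue iff 46^44 ≡ 1 (mod 89), and a non-residue iff it is ≡ −1.
Repeated squaring mod 89: 46^2 = 2116 ≡ 69; 46^4 ≡ 69² = 4761 ≡ 44; 46^8 ≡ 44² = 1936 ≡ 67; 46^16 ≡ 67² = 4489 ≡ 39; 46^32 ≡ 39² = 1521 ≡ 8.
Since 44 = 32 + 8 + 4, 46^44 ≡ 8 · 67 · 44; multiplying out mod 89: 8·67 = 536 ≡ 2, then 2·44 = 88 ≡ 88. Thus 46^44 ≡ 88 ≡ −1 (mod 89).
By Euler's criterion 46 is a quadratic non-residue mod 89: no n satisfies n² ≡ 46 (mod 89).

There is no such integer.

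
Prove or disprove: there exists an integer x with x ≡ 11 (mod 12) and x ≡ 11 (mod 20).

Here gcd(12, 20) = 4, and both 11 and 11 leave remainder 3 mod 4, so the system is consistent.
The smallest candidate x = 11 works directly: 11 ≡ 11 (mod 20).
Indeed 11 ≡ 11 (mod 12) and 11 ≡ 11 (mod 20).

x = 11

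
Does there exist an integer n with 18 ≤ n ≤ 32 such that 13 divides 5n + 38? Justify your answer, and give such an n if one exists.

n = 21

At n = 21 we get 5·21 + 38 = 143, and 143 = 13·11.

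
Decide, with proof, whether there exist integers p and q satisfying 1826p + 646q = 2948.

p = 239, q = -671

gcd(1826, 646) = 2, and 2 divides 2948, so integer solutions exist.
Dividing through by 2 reduces the equation to 913p + 323q = 1474.
Dividing repeatedly: 913 = 2·323 + 267, 323 = 1·267 + 56, 267 = 4·56 + 43, 56 = 1·43 + 13, 43 = 3·13 + 4, 13 = 3·4 + 1, 4 = 4·1 + 0.
Working back up the chain: 1 = 13 − 3·4 = 13 − 3·(43 − 3·13) = −3·43 + 10·13 = −3·43 + 10·(56 − 1·43) = 10·56 − 13·43 = 10·56 − 13·(267 − 4·56) = −13·267 + 62·56 = −13·267 + 62·(323 − 1·267) = 62·323 − 75·267 = 62·323 − 75·(913 − 2·323) = −75·913 + 212·323. So 913·(-75) + 323·212 = 1.
Times 1474: 913·(-110550) + 323·312488 = 1474, so (-110550, 312488) solves it.
Shifting by a multiple of (323, −913) keeps it a solution: p = -110550 + 343·323 = 239, q = 312488 − 343·913 = -671.
Check: 1826·239 + 646·(-671) = 436414 − 433466 = 2948. ✓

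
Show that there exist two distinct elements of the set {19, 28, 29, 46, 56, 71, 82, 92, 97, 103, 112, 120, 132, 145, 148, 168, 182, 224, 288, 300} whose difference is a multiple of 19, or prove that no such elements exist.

46 and 103 are such a pair.

Both 46 and 103 leave remainder 8 on division by 19; their difference 57 = 3·19 is a multiple of 19.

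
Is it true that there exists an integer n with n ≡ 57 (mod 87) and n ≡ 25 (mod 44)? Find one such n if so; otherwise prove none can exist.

n = 2841

Since 87 and 44 share no common factor, CRT says the pair of congruences has a solution (unique mod 3828).
Any solution of the first congruence is n = 57 + 87t; substituting into the second, 87t ≡ 25 − 57 ≡ 12 (mod 44).
87 ≡ 43 (mod 44), so this reads 43t ≡ 12 (mod 44). Invert 43 mod 44 by the Euclidean algorithm: 44 = 1·43 + 1, 43 = 43·1 + 0; back-substituting, 1 = 44 − 1·43. Hence 43·(-1) ≡ 1, so 43⁻¹ ≡ -1 ≡ 43 (mod 44).
Therefore t ≡ 43·12 = 516 ≡ 32 (mod 44).
Taking t = 32 gives n = 57 + 87·32 = 2841.
Verify: 2841 = 32·87 + 57 and 2841 = 64·44 + 25. ✓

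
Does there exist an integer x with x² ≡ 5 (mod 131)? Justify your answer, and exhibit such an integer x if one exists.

x = 23

Take x = 23. Then 23² = 529 = 4·131 + 5, so 23² ≡ 5 (mod 131).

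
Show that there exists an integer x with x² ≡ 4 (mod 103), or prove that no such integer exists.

x = 101

Take x = 101. Then 101² = 10201 = 99·103 + 4, so 101² ≡ 4 (mod 103).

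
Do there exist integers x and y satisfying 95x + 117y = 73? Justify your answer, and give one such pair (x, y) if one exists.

x = 2, y = -1

95 and 117 are coprime, so 95x + 117y ranges over all of ℤ.
Run the Euclidean algorithm on 117 and 95: 117 = 1·95 + 22, 95 = 4·22 + 7, 22 = 3·7 + 1, 7 = 7·1 + 0.
Unwinding: 1 = 22 − 3·7 = 22 − 3·(95 − 4·22) = −3·95 + 13·22 = −3·95 + 13·(117 − 1·95) = 13·117 − 16·95, i.e. 95·(-16) + 117·13 = 1.
Scaling by 73 gives the particular solution (x, y) = (-1168, 949).
Adding 10·117 to x and subtracting 10·95 from y gives the tidier solution (2, -1).
Check: 95·2 + 117·(-1) = 190 − 117 = 73. ✓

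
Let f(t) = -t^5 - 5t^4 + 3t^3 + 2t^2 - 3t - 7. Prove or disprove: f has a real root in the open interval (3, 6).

No such root exists.

f(3) = -565 and f(6) = -13561, both negative, so a sign-change argument is unavailable; we show f keeps this sign on the whole interval.
Substitute t = 3 + u, where 0 < u < 3 on the interval. Expanding, f(3 + u) = -u^5 - 20u^4 - 147u^3 - 511u^2 - 855u - 565.
All 6 nonzero coefficients of this polynomial in u are negative; hence for u > 0 the value is a sum of negative terms (the constant -565 among them).
So f is strictly negative on (3, 6); no root exists in the interval.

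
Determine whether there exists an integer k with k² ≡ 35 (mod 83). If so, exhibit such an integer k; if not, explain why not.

There is no such integer.

83 is prime, so by Euler's criterion 35 is a square mod 83 iff 35^((83−1)/2) = 35^41 ≡ 1 (mod 83).
Repeated squaring mod 83: 35^2 = 1225 ≡ 63; 35^4 ≡ 63² = 3969 ≡ 68; 35^8 ≡ 68² = 4624 ≡ 59; 35^16 ≡ 59² = 3481 ≡ 78; 35^32 ≡ 78² = 6084 ≡ 25.
Since 41 = 32 + 8 + 1, 35^41 ≡ 25 · 59 · 35; multiplying out mod 83: 25·59 = 1475 ≡ 64, then 64·35 = 2240 ≡ 82. Thus 35^41 ≡ 82 ≡ −1 (mod 83).
The value −1 means 35 is a non-residue modulo 83, so k² ≡ 35 (mod 83) is impossible.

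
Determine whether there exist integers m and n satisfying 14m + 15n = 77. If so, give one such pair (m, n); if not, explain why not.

14 and 15 are coprime, so 14m + 15n ranges over all of ℤ.
Run the Euclidean algorithm on 15 and 14: 15 = 1·14 + 1, 14 = 14·1 + 0.
Back-substituting, 1 = 15 − 1·14; that is, 14·(-1) + 15·1 = 1.
Scaling by 77 gives the particular solution (m, n) = (-77, 77).
Adding 6·15 to m and subtracting 6·14 from n gives the tidier solution (13, -7).
Indeed 14·13 + 15·(-7) = 182 − 105 = 77.

m = 13, n = -7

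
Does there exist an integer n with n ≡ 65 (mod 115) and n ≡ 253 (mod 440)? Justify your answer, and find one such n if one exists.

No such integer exists.

Reduce both congruences modulo 5, which divides 115 and 440: they say n ≡ 65 (mod 5) and n ≡ 253 (mod 5).
However 65 ≡ 0 and 253 ≡ 3 (mod 5), and 0 ≠ 3.
Hence the system has no solution.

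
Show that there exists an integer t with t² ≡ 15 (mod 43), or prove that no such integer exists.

t = 12

Take t = 12. Then 12² = 144 = 3·43 + 15, so 12² ≡ 15 (mod 43).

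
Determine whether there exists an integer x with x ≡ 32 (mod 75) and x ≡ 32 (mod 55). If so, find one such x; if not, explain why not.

The moduli are not coprime: gcd(75, 55) = 5. Compatibility requires 5 ∣ (32 − 32) = 0, which holds, so solutions exist.
The smallest candidate x = 32 works directly: 32 ≡ 32 (mod 55).
Indeed 32 ≡ 32 (mod 75) and 32 ≡ 32 (mod 55).

x = 32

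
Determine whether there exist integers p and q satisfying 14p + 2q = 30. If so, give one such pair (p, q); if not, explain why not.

Every value of 14p + 2q is a multiple of gcd(14, 2) = 2; since 2 ∣ 30, solutions exist.
Dividing through by 2 reduces the equation to 7p + 1q = 15.
The coefficient of q is 1, so setting p = 0 and q = 15 already solves it.
Check: 14·0 + 2·15 = 0 + 30 = 30. ✓

p = 0, q = 15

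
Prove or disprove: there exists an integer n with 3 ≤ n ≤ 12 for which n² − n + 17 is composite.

No such integer n in that range exists.

The values for n = 3, 4, …, 12 are 23, 29, 37, 47, 59, 73, 89, 107, 127, 149, and each of these is prime.
So no value in the range makes the expression composite.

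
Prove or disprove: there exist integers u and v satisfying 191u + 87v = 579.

u = 75, v = -158

Since gcd(191, 87) = 1, every integer is an integer combination of 191 and 87.
Run the Euclidean algorithm on 191 and 87: 191 = 2·87 + 17, 87 = 5·17 + 2, 17 = 8·2 + 1, 2 = 2·1 + 0.
Working back up the chain: 1 = 17 − 8·2 = 17 − 8·(87 − 5·17) = −8·87 + 41·17 = −8·87 + 41·(191 − 2·87) = 41·191 − 90·87. So 191·41 + 87·(-90) = 1.
Scaling by 579 gives the particular solution (u, v) = (23739, -52110).
Subtracting 272·87 from u and adding 272·191 to v gives the tidier solution (75, -158).
Check: 191·75 + 87·(-158) = 14325 − 13746 = 579. ✓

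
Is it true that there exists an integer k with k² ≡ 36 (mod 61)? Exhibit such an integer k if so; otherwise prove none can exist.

k = 6

Take k = 6. Then 6² = 36, and since 0 ≤ 36 < 61 this is already reduced: 6² ≡ 36 (mod 61).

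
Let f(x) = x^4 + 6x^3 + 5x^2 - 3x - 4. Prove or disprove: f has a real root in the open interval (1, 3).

f(1) = 5 and f(3) = 275, both positive, so a sign-change argument is unavailable; we show f keeps this sign on the whole interval.
Substitute x = 1 + u, where 0 < u < 2 on the interval. Expanding, f(1 + u) = u^4 + 10u^3 + 29u^2 + 29u + 5.
All 5 nonzero coefficients of this polynomial in u are positive; hence for u > 0 the value is a sum of positive terms (the constant 5 among them).
Therefore f(x) > 0 throughout (1, 3), and f has no zero there.

No such root exists.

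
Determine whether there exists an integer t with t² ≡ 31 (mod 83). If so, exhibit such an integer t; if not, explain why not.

t = 60 works: 60² = 3600, and 3600 − 31 = 3569 = 43·83.

t = 60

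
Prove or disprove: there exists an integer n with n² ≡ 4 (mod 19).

Take n = 2. Then 2² = 4, and since 0 ≤ 4 < 19 this is already reduced: 2² ≡ 4 (mod 19).

n = 2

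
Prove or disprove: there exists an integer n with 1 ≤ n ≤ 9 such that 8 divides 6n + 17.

There is no such integer n in that range.

The values of 6n + 17 for n = 1, 2, …, 9 are 23, 29, 35, 41, 47, 53, 59, 65, 71; reduced mod 8 these are 7, 5, 3, 1, 7, 5, 3, 1, 7.
None is 0, so 8 never divides 6n + 17 on this range.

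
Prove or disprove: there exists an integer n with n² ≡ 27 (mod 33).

n = 15 works: 15² = 225, and 225 − 27 = 198 = 6·33.

n = 15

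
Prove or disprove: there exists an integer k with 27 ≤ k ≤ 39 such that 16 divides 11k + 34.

At k = 27, 11·27 + 34 = 331 ≡ 11 (mod 16), and each step in k adds 11, giving residues 11, 6, 1, 12, 7, 2, 13, 8, 3, 14, 9, 4, 15 for k = 27, 28, …, 39.
None is 0, so 16 never divides 11k + 34 on this range.

No such integer k in that range exists.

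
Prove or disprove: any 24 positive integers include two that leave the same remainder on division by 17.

Yes.

There are exactly 17 possible remainders on division by 17.
Since 24 > 17, two of the 24 integers must share a residue class by the pigeonhole principle; call them a and b.
That is, a and b leave the same remainder on division by 17, as claimed.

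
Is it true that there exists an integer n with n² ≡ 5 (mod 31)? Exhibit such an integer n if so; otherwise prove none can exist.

n = 6

Take n = 6. Then 6² = 36 = 1·31 + 5, so 6² ≡ 5 (mod 31).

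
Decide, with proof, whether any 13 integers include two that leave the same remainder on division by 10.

True.

Each integer lies in one of the 10 residue classes modulo 10.
Placing 13 integers into 10 classes, some class receives at least two — say a and b.
So a and b have equal remainders mod 10, which is exactly what was to be shown.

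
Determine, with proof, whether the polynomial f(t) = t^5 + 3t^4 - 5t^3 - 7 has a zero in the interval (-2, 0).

f(-2) = 49 and f(0) = -7, which have opposite signs.
As a polynomial, f is continuous on every closed interval.
By the Intermediate Value Theorem f must vanish at some point of (-2, 0).

Such a root exists.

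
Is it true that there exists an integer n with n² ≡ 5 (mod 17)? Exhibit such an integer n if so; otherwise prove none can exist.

No such integer exists.

Computing n² mod 17 for n = 0, 1, …, 8 (enough, by the symmetry n ↦ 17 − n) gives 0, 1, 4, 9, 16, 8, 2, 15, 13.
The set of squares mod 17 is therefore {0, 1, 2, 4, 8, 9, 13, 15, 16}, which does not contain 5.
Therefore n² ≡ 5 (mod 17) has no solution.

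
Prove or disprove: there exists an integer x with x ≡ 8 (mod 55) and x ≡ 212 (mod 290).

Reduce both congruences modulo 5, which divides 55 and 290: they say x ≡ 8 (mod 5) and x ≡ 212 (mod 5).
These are incompatible: 8 − 212 = -204 is not divisible by 5.
Hence the system has no solution.

No, no such integer exists.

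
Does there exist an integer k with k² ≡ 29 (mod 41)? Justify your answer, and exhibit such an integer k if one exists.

41 is prime, so by Euler's criterion 29 is a square mod 41 iff 29^((41−1)/2) = 29^20 ≡ 1 (mod 41).
Repeated squaring mod 41: 29^2 = 841 ≡ 21; 29^4 ≡ 21² = 441 ≡ 31; 29^8 ≡ 31² = 961 ≡ 18; 29^16 ≡ 18² = 324 ≡ 37.
Since 20 = 16 + 4, 29^20 ≡ 37 · 31; multiplying out mod 41: 37·31 = 1147 ≡ 40. Thus 29^20 ≡ 40 ≡ −1 (mod 41).
The value −1 means 29 is a non-residue modulo 41, so k² ≡ 29 (mod 41) is impossible.

There is no such integer.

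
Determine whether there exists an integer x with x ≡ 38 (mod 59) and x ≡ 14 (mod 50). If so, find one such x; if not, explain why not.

x = 864

The moduli 59 and 50 are coprime, so by the Chinese Remainder Theorem a unique solution modulo 2950 exists.
Any solution of the first congruence is x = 38 + 59t; substituting into the second, 59t ≡ 14 − 38 ≡ 26 (mod 50).
59 ≡ 9 (mod 50), so this reads 9t ≡ 26 (mod 50). To invert 9 modulo 50: 50 = 5·9 + 5, 9 = 1·5 + 4, 5 = 1·4 + 1, 4 = 4·1 + 0, and unwinding, 1 = 5 − 1·4 = 5 − (9 − 1·5) = −9 + 2·5 = −9 + 2·(50 − 5·9) = 2·50 − 11·9. Thus 9⁻¹ ≡ -11 ≡ 39 (mod 50).
Therefore t ≡ 39·26 = 1014 ≡ 14 (mod 50).
Taking t = 14 gives x = 38 + 59·14 = 864.
Verify: 864 = 14·59 + 38 and 864 = 17·50 + 14. ✓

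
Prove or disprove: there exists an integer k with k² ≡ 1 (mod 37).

k = 36

Take k = 36. Then 36² = 1296 = 35·37 + 1, so 36² ≡ 1 (mod 37).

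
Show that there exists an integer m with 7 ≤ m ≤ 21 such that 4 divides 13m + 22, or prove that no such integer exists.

m = 10

At m = 10 we get 13·10 + 22 = 152, and 152 = 4·38.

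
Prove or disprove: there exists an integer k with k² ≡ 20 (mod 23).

Apply Euler's criterion with the prime 23: 20 is a quadratic residue iff 20^11 ≡ 1 (mod 23), and a non-residue iff it is ≡ −1.
Squaring successively (mod 23): 20^2 = 400 ≡ 9; 20^4 ≡ 9² = 81 ≡ 12; 20^8 ≡ 12² = 144 ≡ 6.
Since 11 = 8 + 2 + 1, 20^11 ≡ 6 · 9 · 20; multiplying out mod 23: 6·9 = 54 ≡ 8, then 8·20 = 160 ≡ 22. Thus 20^11 ≡ 22 ≡ −1 (mod 23).
The value −1 means 20 is a non-residue modulo 23, so k² ≡ 20 (mod 23) is impossible.

There is no such integer.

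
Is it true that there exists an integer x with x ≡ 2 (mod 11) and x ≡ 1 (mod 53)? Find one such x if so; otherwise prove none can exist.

x = 266

Since 11 and 53 share no common factor, CRT says the pair of congruences has a solution (unique mod 583).
Write x = 2 + 11t and require 2 + 11t ≡ 1 (mod 53), i.e. 11t ≡ 52 (mod 53).
Invert 11 mod 53 by the Euclidean algorithm: 53 = 4·11 + 9, 11 = 1·9 + 2, 9 = 4·2 + 1, 2 = 2·1 + 0; back-substituting, 1 = 9 − 4·2 = 9 − 4·(11 − 1·9) = −4·11 + 5·9 = −4·11 + 5·(53 − 4·11) = 5·53 − 24·11. Hence 11·(-24) ≡ 1, so 11⁻¹ ≡ -24 ≡ 29 (mod 53).
Multiplying by 29: t ≡ 29·52 = 1508 ≡ 24 (mod 53).
With t = 24: x = 2 + 11·24 = 266.
Verify: 266 = 24·11 + 2 and 266 = 5·53 + 1. ✓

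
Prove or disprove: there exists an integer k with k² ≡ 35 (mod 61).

No, no such integer exists.

61 is prime, so by Euler's criterion 35 is a square mod 61 iff 35^((61−1)/2) = 35^30 ≡ 1 (mod 61).
Repeated squaring mod 61: 35^2 = 1225 ≡ 5; 35^4 ≡ 5² = 25 ≡ 25; 35^8 ≡ 25² = 625 ≡ 15; 35^16 ≡ 15² = 225 ≡ 42.
Since 30 = 16 + 8 + 4 + 2, 35^30 ≡ 42 · 15 · 25 · 5; multiplying out mod 61: 42·15 = 630 ≡ 20, then 20·25 = 500 ≡ 12, then 12·5 = 60 ≡ 60. Thus 35^30 ≡ 60 ≡ −1 (mod 61).
By Euler's criterion 35 is a quadratic non-residue mod 61: no k satisfies k² ≡ 35 (mod 61).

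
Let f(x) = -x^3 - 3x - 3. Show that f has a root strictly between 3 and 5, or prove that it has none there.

No such root exists.

Evaluate at the endpoints: f(3) = -39, f(5) = -143 — same sign (negative).
The derivative f'(x) = -3x^2 - 3 is a quadratic with discriminant 0² − 4·(-3)·(-3) = -36 < 0; it never vanishes, so it is always negative (sign of the leading coefficient).
So f is strictly decreasing; between 3 and 5 its values lie between f(3) = -39 and f(5) = -143, all negative. Therefore f has no root in (3, 5).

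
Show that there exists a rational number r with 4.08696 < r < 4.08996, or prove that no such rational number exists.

Multiplying by 34: 34·4.08696 = 138.95664 and 34·4.08996 = 139.05864, so the integer 139 lies strictly between them.
Hence 139/34 is a rational number with 4.08696 < 139/34 < 4.08996.

r = 139/34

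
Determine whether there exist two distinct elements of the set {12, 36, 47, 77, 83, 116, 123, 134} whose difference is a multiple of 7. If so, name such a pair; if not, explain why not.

The pair (12, 47) works.

Both 12 and 47 leave remainder 5 on division by 7; their difference 35 = 5·7 is a multiple of 7.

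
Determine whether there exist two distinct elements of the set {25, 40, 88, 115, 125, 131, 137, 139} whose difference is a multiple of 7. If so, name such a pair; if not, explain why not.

25 and 88 are such a pair.

Both 25 and 88 leave remainder 4 on division by 7; their difference 63 = 9·7 is a multiple of 7.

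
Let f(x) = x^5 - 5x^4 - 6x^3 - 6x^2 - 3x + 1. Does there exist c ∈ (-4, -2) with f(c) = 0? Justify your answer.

No.

The endpoint values f(-4) = -2003 and f(-2) = -81 are both negative. Claim: f(x) < 0 for every x in (-4, -2).
Substitute x = -2 − u, where 0 < u < 2 on the interval. Expanding, f(-2 − u) = -u^5 - 15u^4 - 74u^3 - 170u^2 - 189u - 81.
The nonzero coefficients here are all negative, so for u > 0 every term is negative (or zero), and the constant term -81 is strictly negative.
Therefore f(x) < 0 throughout (-4, -2), and f has no zero there.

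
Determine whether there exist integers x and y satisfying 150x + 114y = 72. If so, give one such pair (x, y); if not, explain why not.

x = 2, y = -2

Every value of 150x + 114y is a multiple of gcd(150, 114) = 6; since 6 ∣ 72, solutions exist.
Dividing through by 6 reduces the equation to 25x + 19y = 12.
Run the Euclidean algorithm on 25 and 19: 25 = 1·19 + 6, 19 = 3·6 + 1, 6 = 6·1 + 0.
Unwinding: 1 = 19 − 3·6 = 19 − 3·(25 − 1·19) = −3·25 + 4·19, i.e. 25·(-3) + 19·4 = 1.
Scaling by 12 gives the particular solution (x, y) = (-36, 48).
Adding 2·19 to x and subtracting 2·25 from y gives the tidier solution (2, -2).
Check: 150·2 + 114·(-2) = 300 − 228 = 72. ✓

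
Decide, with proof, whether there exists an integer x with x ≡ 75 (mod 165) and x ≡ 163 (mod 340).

gcd(165, 340) = 5. If x ≡ 75 (mod 165) and x ≡ 163 (mod 340), then x ≡ 75 (mod 5) and x ≡ 163 (mod 5).
But 75 mod 5 = 0 while 163 mod 5 = 3, a contradiction.
So no integer satisfies both congruences.

No, no such integer exists.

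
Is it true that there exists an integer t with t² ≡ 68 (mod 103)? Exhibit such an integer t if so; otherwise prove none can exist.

Take t = 58. Then 58² = 3364 = 32·103 + 68, so 58² ≡ 68 (mod 103).

t = 58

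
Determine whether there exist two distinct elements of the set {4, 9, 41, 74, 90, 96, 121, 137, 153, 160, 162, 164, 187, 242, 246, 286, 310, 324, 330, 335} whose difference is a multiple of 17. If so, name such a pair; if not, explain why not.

4 mod 17 = 4 and 242 mod 17 = 4, so 242 − 4 = 238 = 14·17.

The pair (4, 242) works.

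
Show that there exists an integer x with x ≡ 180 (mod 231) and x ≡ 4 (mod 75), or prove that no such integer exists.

There is no such integer.

Both moduli are multiples of 3 = gcd(231, 75), so any solution would satisfy x ≡ 180 and x ≡ 4 modulo 3 simultaneously.
But 180 mod 3 = 0 while 4 mod 3 = 1, a contradiction.
So no integer satisfies both congruences.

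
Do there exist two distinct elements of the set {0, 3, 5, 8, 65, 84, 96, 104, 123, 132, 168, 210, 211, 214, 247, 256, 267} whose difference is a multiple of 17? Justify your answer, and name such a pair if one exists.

No, no such pair exists.

Two integers differ by a multiple of 17 exactly when they have the same residue mod 17. The residues are 0↦0, 3↦3, 5↦5, 8↦8, 65↦14, 84↦16, 96↦11, 104↦2, 123↦4, 132↦13, 168↦15, 210↦6, 211↦7, 214↦10, 247↦9, 256↦1, 267↦12.
No residue repeats among the 17 elements, so no pair has difference ≡ 0 (mod 17).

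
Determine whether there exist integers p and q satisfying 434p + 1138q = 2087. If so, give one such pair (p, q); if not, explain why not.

No such integers exist.

Both 434 and 1138 are divisible by gcd(434, 1138) = 2, hence so is any combination 434p + 1138q.
But 2087 = 2·1043 + 1, so 2 ∤ 2087.
Therefore 434p + 1138q = 2087 has no solution in integers.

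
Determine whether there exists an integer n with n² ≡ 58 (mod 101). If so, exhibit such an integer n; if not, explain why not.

n = 82 works: 82² = 6724, and 6724 − 58 = 6666 = 66·101.

n = 82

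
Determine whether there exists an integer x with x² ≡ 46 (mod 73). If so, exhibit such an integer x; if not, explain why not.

Take x = 22. Then 22² = 484 = 6·73 + 46, so 22² ≡ 46 (mod 73).

x = 22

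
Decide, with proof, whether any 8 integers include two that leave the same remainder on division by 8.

No; for instance {2, 3, 4, 5, 6, 7, 8, 9} is a counterexample.

Take the 8 consecutive integers 2, 3, …, 9: their residues mod 8 are all distinct because 8 ≤ 8.
Hence this collection has no pair with equal remainders mod 8, disproving the claim.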